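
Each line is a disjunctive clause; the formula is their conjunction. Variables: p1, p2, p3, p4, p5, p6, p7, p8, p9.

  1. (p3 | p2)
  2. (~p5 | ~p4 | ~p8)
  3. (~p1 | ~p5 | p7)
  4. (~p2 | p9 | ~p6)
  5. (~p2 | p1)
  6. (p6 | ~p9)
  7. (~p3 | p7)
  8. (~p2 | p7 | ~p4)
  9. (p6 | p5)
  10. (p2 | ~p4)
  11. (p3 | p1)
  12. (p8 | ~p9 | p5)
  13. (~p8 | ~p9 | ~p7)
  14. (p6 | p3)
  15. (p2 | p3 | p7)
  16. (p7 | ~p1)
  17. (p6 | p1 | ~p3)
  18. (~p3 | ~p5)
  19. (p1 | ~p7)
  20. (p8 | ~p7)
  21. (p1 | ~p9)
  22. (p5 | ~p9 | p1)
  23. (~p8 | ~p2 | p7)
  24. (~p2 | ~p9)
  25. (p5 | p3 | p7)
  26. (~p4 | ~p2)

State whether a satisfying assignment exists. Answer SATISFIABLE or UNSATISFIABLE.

p4 occurs only negated in the remaining clauses — set p4 = False.
Try p1 = True.
  then p7 is forced to True.
  then p8 is forced to True.
  then p9 is forced to False.
Set p2 = False and propagate.
  then p3 is forced to True.
  then p5 is forced to False.
  then p6 is forced to True.
Every clause has at least one true literal under this assignment.
So p1=1, p2=0, p3=1, p4=0, p5=0, p6=1, p7=1, p8=1, p9=0 is a satisfying assignment.

SATISFIABLE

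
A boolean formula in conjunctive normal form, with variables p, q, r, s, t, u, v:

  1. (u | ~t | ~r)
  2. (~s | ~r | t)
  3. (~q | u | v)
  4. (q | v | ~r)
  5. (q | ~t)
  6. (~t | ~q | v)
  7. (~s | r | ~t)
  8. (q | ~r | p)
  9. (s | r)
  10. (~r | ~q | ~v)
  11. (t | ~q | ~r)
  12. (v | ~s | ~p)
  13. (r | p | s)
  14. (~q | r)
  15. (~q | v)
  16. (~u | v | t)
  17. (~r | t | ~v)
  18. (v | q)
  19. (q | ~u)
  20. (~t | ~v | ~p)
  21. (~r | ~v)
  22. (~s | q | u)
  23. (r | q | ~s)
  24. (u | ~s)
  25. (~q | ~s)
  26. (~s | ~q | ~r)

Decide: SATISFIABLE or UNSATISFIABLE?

UNSATISFIABLE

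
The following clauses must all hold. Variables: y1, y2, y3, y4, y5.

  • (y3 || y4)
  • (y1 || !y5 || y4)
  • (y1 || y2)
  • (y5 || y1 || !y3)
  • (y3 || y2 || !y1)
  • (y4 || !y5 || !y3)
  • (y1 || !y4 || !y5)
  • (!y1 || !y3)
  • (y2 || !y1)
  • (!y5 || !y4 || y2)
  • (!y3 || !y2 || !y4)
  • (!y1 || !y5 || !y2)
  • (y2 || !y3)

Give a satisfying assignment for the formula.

Try y1 = True.
  then y3 is forced to False.
  then y4 is forced to True.
  then y2 is forced to True.
  then y5 is forced to False.
Every clause has at least one true literal under this assignment.

y1=T, y2=T, y3=F, y4=T, y5=F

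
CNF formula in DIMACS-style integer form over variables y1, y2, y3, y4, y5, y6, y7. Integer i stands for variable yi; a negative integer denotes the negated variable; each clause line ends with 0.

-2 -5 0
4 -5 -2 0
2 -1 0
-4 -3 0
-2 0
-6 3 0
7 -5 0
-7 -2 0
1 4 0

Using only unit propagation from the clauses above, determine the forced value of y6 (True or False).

False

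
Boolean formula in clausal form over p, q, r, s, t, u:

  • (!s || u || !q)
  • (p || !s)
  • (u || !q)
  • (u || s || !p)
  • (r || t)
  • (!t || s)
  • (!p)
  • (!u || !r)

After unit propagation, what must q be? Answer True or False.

Unit clause (!p) sets p = False.
(!s || p): since p = False, the clause reduces to (!s). s = False.
From (!t || s) and s = False: t = False.
(t || r): since t = False, the clause reduces to (r). r = True.
From (!u || !r) and r = True: u = False.
In (u || !q), u is now false; !q must hold, so q = False.

False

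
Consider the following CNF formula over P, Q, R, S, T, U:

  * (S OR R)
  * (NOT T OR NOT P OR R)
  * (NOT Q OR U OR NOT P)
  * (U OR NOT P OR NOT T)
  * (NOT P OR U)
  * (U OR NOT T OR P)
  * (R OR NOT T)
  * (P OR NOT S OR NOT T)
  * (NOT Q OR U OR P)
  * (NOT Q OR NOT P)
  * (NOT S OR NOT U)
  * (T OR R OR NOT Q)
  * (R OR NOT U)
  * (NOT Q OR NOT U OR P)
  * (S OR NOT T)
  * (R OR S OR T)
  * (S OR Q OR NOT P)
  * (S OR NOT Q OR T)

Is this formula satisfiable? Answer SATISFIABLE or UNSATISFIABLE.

SATISFIABLE

R occurs only positively in the remaining clauses — set R = True.
Branch on P: take P = False.
Branch on Q: take Q = False.
Set S = True and propagate.
  then T is forced to False.
  then U is forced to False.
Every clause has at least one true literal under this assignment.
So P = False  Q = False  R = True  S = True  T = False  U = False is a satisfying assignment.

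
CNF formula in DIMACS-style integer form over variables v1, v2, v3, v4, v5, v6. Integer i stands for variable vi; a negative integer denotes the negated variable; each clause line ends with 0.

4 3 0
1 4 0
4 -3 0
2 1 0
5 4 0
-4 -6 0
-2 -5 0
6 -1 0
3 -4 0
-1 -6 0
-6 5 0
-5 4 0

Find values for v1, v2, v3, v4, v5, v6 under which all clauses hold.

v1=F, v2=T, v3=T, v4=T, v5=F, v6=F

Branch on v1: take v1 = False.
  then v4 is forced to True.
  then v2 is forced to True.
  then v6 is forced to False.
  then v5 is forced to False.
  then v3 is forced to True.
Check each clause:
  1. (v4 || v3) — v3 is true.
  2. (v1 || v4) — v4 is true.
  3. (!v3 || v4) — v4 is true.
  4. (v2 || v1) — v2 is true.
  5. (v4 || v5) — v4 is true.
  6. (!v4 || !v6) — !v6 is true.
  7. (!v2 || !v5) — !v5 is true.
  8. (v6 || !v1) — !v1 is true.
  9. (v3 || !v4) — v3 is true.
  10. (!v1 || !v6) — !v6 is true.
  11. (!v6 || v5) — !v6 is true.
  12. (!v5 || v4) — !v5 is true.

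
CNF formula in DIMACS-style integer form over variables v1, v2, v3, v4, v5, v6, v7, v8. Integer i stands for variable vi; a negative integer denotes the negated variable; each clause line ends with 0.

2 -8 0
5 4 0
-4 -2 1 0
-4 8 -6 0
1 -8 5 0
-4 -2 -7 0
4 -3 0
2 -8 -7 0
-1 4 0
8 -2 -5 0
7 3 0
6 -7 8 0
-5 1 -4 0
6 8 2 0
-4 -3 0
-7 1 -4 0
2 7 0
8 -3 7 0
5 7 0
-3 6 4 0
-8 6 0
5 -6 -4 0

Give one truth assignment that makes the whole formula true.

v1 = False, v2 = True, v3 = False, v4 = False, v5 = True, v6 = True, v7 = True, v8 = True

Check each clause:
  1. (v2 ∨ ¬v8) — v2 is true.
  2. (v4 ∨ v5) — v5 is true.
  3. (¬v4 ∨ ¬v2 ∨ v1) — ¬v4 is true.
  4. (¬v4 ∨ v8 ∨ ¬v6) — v8 is true.
  5. (v1 ∨ ¬v8 ∨ v5) — v5 is true.
  6. (¬v7 ∨ ¬v4 ∨ ¬v2) — ¬v4 is true.
  7. (¬v3 ∨ v4) — ¬v3 is true.
  8. (v2 ∨ ¬v8 ∨ ¬v7) — v2 is true.
  9. (v4 ∨ ¬v1) — ¬v1 is true.
  10. (¬v2 ∨ ¬v5 ∨ v8) — v8 is true.
  11. (v3 ∨ v7) — v7 is true.
  12. (v6 ∨ ¬v7 ∨ v8) — v8 is true.
  13. (¬v5 ∨ ¬v4 ∨ v1) — ¬v4 is true.
  14. (v2 ∨ v6 ∨ v8) — v8 is true.
  15. (¬v3 ∨ ¬v4) — ¬v4 is true.
  16. (¬v7 ∨ ¬v4 ∨ v1) — ¬v4 is true.
  17. (v7 ∨ v2) — v2 is true.
  18. (v8 ∨ v7 ∨ ¬v3) — v8 is true.
  19. (v7 ∨ v5) — v5 is true.
  20. (¬v3 ∨ v4 ∨ v6) — ¬v3 is true.
  21. (¬v8 ∨ v6) — v6 is true.
  22. (¬v4 ∨ ¬v6 ∨ v5) — ¬v4 is true.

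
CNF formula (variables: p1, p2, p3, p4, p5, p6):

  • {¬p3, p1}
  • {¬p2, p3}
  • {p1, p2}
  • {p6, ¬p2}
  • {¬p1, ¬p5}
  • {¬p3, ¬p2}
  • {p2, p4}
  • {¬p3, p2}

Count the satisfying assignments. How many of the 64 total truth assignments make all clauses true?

Satisfying assignments:
  p1=T p2=F p3=F p4=T p5=F p6=F
  p1=T p2=F p3=F p4=T p5=F p6=T
That's 2 in total.

2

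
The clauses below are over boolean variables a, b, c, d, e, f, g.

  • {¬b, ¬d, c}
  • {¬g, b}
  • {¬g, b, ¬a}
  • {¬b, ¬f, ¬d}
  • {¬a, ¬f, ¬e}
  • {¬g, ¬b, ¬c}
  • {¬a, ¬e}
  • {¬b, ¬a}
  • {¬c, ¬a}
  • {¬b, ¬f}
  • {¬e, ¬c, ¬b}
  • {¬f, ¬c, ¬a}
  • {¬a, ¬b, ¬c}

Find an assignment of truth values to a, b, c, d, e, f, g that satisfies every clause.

a=0, b=0, c=1, d=1, e=0, f=1, g=0

Pure literal: a appears only negated; assign a = False.
Pure literal: e appears only negated; assign e = False.
Try b = False.
  then g is forced to False.
c, d, f are now unconstrained; take c = True, d = True, f = True.
Every clause has at least one true literal under this assignment.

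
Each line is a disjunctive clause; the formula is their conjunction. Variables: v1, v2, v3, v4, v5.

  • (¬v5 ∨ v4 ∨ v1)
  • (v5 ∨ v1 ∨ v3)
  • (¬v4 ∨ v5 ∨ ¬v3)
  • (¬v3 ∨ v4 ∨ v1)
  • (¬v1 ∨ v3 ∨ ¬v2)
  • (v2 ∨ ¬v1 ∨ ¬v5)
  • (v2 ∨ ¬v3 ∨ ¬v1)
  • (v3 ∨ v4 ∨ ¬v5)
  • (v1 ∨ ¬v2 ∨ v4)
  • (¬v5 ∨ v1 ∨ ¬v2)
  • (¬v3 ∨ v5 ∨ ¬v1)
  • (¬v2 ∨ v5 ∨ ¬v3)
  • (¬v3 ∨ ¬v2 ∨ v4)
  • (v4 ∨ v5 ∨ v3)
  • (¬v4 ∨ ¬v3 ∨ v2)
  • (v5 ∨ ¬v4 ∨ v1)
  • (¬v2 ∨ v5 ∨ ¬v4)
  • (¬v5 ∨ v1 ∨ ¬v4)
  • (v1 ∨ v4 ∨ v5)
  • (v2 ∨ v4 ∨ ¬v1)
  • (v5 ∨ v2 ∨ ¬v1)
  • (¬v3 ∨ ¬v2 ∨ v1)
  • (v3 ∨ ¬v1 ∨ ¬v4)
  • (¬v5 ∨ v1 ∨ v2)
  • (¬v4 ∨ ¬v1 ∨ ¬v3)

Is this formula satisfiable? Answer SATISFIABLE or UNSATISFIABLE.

v1 = True:
  v3 = True:
    propagation gives v2=True, v5=True, v4=True; an empty clause results — contradiction.
  v3 = False:
    propagation gives v2=False, v5=False; an empty clause results — contradiction.
v1 = False:
  v4 = True:
    propagation gives v5=True; an empty clause results — contradiction.
  v4 = False:
    propagation gives v5=False; an empty clause results — contradiction.
Every branch closes, so no satisfying assignment exists.

UNSATISFIABLE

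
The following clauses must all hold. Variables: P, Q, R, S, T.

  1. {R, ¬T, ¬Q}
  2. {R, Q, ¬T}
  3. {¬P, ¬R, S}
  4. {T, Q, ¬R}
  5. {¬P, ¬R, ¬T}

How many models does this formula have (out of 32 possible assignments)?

15

Case analysis on R and T:
  R=1, T=1: remaining (P,Q,S) ∈ {(0,0,0); (0,0,1); (0,1,0); (0,1,1)} — 4.
  R=1, T=0: remaining (P,Q,S) ∈ {(0,1,0); (0,1,1); (1,1,1)} — 3.
  R=0, T=1: a clause becomes empty — 0.
  R=0, T=0: P, Q, S free → 2^3 = 8.
Total: 4 + 3 + 0 + 8 = 15.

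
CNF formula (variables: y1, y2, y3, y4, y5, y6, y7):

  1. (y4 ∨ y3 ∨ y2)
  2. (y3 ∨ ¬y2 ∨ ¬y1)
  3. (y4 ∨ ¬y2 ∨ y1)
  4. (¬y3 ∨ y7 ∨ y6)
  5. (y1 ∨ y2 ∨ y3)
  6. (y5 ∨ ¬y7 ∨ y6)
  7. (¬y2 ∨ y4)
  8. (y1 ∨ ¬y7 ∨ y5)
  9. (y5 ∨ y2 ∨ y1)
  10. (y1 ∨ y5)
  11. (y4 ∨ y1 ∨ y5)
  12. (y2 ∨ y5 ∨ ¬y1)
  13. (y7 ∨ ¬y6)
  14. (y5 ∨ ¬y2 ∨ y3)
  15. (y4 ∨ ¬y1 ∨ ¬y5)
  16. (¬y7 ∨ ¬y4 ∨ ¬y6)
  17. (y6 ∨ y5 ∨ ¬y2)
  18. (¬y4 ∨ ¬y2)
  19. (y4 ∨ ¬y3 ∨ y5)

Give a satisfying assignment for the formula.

y1=F, y2=F, y3=T, y4=T, y5=T, y6=F, y7=T

Try y1 = False.
  then y5 is forced to True.
For the remaining variables, y2 = False, y3 = True, y4 = True, y6 = False, y7 = True works.
Every clause has at least one true literal under this assignment.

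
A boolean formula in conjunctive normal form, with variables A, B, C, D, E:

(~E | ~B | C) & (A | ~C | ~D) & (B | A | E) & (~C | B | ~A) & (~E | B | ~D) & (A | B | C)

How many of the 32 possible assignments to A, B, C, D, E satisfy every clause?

14

Case analysis on B and A:
  B=1, A=1: D free; 3 ways for (C,E) × 2^1 = 6.
  B=1, A=0: remaining (C,D,E) ∈ {(0,0,0); (0,1,0); (1,0,0); (1,0,1)} — 4.
  B=0, A=1: remaining (C,D,E) ∈ {(0,0,0); (0,0,1); (0,1,0)} — 3.
  B=0, A=0: remaining (C,D,E) ∈ {(1,0,1)} — 1.
Total: 6 + 4 + 3 + 1 = 14.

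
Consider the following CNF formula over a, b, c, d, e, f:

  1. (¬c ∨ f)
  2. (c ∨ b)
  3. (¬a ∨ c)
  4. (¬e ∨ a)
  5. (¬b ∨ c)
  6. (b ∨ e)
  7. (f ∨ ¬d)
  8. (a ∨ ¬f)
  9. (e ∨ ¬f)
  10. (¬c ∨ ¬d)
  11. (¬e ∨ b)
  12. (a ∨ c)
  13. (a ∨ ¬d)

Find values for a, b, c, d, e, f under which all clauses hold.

Pure literal: d appears only negated; assign d = False.
Set a = True and propagate.
  then c is forced to True.
  then f is forced to True.
  then e is forced to True.
  then b is forced to True.
Every clause has at least one true literal under this assignment.

a=1, b=1, c=1, d=0, e=1, f=1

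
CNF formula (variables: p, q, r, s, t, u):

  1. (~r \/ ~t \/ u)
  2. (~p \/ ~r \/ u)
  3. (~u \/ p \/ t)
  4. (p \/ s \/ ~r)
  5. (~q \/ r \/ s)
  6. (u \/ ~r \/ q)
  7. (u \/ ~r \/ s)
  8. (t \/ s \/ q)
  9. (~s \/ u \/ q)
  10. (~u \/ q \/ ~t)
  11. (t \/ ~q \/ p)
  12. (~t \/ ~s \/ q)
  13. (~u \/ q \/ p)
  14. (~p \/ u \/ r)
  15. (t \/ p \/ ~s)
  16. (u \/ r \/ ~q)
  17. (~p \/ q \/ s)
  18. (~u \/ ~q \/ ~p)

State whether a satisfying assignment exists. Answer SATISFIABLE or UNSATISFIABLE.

SATISFIABLE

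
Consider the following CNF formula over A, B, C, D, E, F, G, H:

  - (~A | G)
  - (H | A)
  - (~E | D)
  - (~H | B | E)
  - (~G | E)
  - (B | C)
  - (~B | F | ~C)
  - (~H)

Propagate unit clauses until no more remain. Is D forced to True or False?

(~H) is a unit clause: H = False.
From (H | A) and H = False: A = True.
(~A | G) with A = True leaves only G, so G = True.
From (~G | E) and G = True: E = True.
(~E | D) with E = True leaves only D, so D = True.

True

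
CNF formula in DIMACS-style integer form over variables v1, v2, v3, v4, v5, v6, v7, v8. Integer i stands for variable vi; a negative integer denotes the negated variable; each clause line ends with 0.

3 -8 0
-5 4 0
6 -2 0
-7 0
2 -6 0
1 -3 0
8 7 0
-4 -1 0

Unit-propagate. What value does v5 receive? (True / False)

False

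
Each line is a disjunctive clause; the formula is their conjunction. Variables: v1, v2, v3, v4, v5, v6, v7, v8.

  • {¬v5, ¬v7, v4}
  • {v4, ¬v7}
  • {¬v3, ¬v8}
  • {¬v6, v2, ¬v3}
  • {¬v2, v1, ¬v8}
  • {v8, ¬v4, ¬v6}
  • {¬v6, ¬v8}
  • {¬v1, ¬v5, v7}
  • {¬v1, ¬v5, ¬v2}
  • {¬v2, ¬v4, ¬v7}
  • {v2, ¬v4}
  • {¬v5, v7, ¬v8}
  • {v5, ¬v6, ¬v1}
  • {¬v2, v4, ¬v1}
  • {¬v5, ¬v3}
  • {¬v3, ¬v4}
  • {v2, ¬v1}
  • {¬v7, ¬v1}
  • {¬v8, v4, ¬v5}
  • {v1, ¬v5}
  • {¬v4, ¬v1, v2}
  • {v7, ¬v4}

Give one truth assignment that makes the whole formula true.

Pure literal: v3 appears only negated; assign v3 = False.
Pure literal: v6 appears only negated; assign v6 = False.
Branch on v1: take v1 = False.
  then v5 is forced to False.
For the remaining variables, v2 = True, v4 = False, v7 = False, v8 = False works.

v1=F, v2=T, v3=F, v4=F, v5=F, v6=F, v7=F, v8=F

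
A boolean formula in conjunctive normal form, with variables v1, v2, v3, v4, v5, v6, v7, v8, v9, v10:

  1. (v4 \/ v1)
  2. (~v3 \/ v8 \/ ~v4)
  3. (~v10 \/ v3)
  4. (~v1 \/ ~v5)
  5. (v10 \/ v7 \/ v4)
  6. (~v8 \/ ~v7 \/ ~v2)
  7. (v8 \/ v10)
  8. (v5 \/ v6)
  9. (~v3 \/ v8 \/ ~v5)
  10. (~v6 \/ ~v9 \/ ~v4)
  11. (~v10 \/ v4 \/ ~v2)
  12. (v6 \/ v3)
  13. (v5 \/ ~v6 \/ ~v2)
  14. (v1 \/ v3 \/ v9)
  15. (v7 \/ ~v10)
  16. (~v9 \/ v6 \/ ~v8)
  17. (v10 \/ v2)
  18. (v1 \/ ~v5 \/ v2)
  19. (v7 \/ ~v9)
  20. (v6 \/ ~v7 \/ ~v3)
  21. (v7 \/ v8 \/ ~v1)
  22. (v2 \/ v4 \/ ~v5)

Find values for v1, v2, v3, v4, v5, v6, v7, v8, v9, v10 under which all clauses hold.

v1 = True, v2 = False, v3 = True, v4 = True, v5 = False, v6 = True, v7 = True, v8 = True, v9 = False, v10 = True

Check each clause:
  1. (v4 \/ v1) — v1 is true.
  2. (~v4 \/ v8 \/ ~v3) — v8 is true.
  3. (v3 \/ ~v10) — v3 is true.
  4. (~v5 \/ ~v1) — ~v5 is true.
  5. (v7 \/ v4 \/ v10) — v10 is true.
  6. (~v7 \/ ~v2 \/ ~v8) — ~v2 is true.
  7. (v10 \/ v8) — v8 is true.
  8. (v6 \/ v5) — v6 is true.
  9. (~v5 \/ ~v3 \/ v8) — v8 is true.
  10. (~v9 \/ ~v6 \/ ~v4) — ~v9 is true.
  11. (~v10 \/ ~v2 \/ v4) — v4 is true.
  12. (v3 \/ v6) — v3 is true.
  13. (v5 \/ ~v2 \/ ~v6) — ~v2 is true.
  14. (v3 \/ v9 \/ v1) — v1 is true.
  15. (~v10 \/ v7) — v7 is true.
  16. (~v8 \/ ~v9 \/ v6) — v6 is true.
  17. (v10 \/ v2) — v10 is true.
  18. (v2 \/ ~v5 \/ v1) — v1 is true.
  19. (~v9 \/ v7) — ~v9 is true.
  20. (~v3 \/ v6 \/ ~v7) — v6 is true.
  21. (v8 \/ ~v1 \/ v7) — v8 is true.
  22. (v2 \/ ~v5 \/ v4) — ~v5 is true.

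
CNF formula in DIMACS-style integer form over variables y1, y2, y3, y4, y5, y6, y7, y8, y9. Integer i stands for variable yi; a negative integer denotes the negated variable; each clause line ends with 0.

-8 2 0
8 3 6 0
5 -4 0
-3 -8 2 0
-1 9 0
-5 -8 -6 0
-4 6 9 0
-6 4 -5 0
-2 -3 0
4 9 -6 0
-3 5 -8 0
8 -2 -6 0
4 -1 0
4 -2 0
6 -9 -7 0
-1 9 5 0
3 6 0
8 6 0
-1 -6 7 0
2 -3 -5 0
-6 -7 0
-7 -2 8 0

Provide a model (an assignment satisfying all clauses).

Pure literal: y1 appears only negated; assign y1 = False.
Branch on y2: take y2 = False.
  then y8 is forced to False.
  then y6 is forced to True.
  then y7 is forced to False.
Try y3 = False.
The remaining clauses are satisfied by y4 = True, y5 = True, y9 = True.

y1=False, y2=False, y3=False, y4=True, y5=True, y6=True, y7=False, y8=False, y9=True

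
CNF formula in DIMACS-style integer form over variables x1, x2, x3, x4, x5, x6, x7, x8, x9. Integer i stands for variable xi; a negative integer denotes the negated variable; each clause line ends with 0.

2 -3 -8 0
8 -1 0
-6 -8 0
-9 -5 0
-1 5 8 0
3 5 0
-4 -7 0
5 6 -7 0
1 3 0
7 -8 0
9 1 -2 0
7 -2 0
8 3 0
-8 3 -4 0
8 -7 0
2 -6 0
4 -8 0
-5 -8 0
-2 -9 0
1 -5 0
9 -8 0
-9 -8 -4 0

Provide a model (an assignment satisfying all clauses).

x1=False  x2=False  x3=True  x4=True  x5=False  x6=False  x7=False  x8=False  x9=True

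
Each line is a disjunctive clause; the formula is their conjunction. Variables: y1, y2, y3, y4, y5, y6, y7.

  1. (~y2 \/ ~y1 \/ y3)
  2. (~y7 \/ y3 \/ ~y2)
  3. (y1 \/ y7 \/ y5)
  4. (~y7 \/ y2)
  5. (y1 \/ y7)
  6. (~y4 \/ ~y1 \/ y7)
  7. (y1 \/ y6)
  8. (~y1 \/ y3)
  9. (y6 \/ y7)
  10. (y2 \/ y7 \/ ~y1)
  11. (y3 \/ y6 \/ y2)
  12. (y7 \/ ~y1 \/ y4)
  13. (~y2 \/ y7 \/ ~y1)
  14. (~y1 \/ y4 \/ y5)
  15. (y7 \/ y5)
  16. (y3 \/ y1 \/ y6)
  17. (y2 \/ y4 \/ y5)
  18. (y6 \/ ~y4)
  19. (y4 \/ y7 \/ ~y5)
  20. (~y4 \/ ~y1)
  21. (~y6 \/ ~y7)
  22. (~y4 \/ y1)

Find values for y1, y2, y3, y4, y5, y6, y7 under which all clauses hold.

y1 = T, y2 = T, y3 = T, y4 = F, y5 = T, y6 = F, y7 = T

Check each clause:
  1. (~y1 \/ ~y2 \/ y3) — y3 is true.
  2. (~y2 \/ ~y7 \/ y3) — y3 is true.
  3. (y5 \/ y7 \/ y1) — y1 is true.
  4. (~y7 \/ y2) — y2 is true.
  5. (y7 \/ y1) — y1 is true.
  6. (~y4 \/ y7 \/ ~y1) — ~y4 is true.
  7. (y1 \/ y6) — y1 is true.
  8. (y3 \/ ~y1) — y3 is true.
  9. (y6 \/ y7) — y7 is true.
  10. (~y1 \/ y2 \/ y7) — y2 is true.
  11. (y6 \/ y3 \/ y2) — y2 is true.
  12. (~y1 \/ y7 \/ y4) — y7 is true.
  13. (~y1 \/ y7 \/ ~y2) — y7 is true.
  14. (~y1 \/ y5 \/ y4) — y5 is true.
  15. (y5 \/ y7) — y5 is true.
  16. (y6 \/ y1 \/ y3) — y1 is true.
  17. (y4 \/ y2 \/ y5) — y2 is true.
  18. (y6 \/ ~y4) — ~y4 is true.
  19. (~y5 \/ y7 \/ y4) — y7 is true.
  20. (~y1 \/ ~y4) — ~y4 is true.
  21. (~y6 \/ ~y7) — ~y6 is true.
  22. (y1 \/ ~y4) — y1 is true.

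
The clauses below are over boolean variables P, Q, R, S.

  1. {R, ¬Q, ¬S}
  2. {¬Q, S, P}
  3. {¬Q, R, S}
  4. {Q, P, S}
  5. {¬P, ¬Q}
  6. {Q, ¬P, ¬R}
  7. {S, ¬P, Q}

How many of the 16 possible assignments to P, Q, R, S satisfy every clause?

4

Satisfying assignments:
  P=0 Q=0 R=0 S=1
  P=0 Q=0 R=1 S=1
  P=0 Q=1 R=1 S=1
  P=1 Q=0 R=0 S=1
That's 4 in total.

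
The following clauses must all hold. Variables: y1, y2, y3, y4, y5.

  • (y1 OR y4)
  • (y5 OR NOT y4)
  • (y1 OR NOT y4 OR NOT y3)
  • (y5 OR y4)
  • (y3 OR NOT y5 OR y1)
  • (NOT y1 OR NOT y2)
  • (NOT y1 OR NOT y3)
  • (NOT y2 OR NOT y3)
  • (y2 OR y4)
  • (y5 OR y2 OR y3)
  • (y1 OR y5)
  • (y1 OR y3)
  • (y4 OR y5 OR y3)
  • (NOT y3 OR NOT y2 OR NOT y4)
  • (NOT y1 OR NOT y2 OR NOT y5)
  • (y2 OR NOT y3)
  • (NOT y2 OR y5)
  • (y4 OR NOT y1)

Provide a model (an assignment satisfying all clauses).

Try y1 = True.
  then y2 is forced to False.
  then y3 is forced to False.
  then y4 is forced to True.
  then y5 is forced to True.

y1=True  y2=False  y3=False  y4=True  y5=True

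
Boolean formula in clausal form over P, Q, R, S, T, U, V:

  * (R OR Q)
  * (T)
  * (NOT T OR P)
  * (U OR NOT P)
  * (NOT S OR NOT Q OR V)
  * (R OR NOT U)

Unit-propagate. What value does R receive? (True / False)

Unit clause (T) sets T = True.
(NOT T OR P) with T = True leaves only P, so P = True.
In (U OR NOT P), NOT P is now false; U must hold, so U = True.
(NOT U OR R): since U = True, the clause reduces to (R). R = True.

True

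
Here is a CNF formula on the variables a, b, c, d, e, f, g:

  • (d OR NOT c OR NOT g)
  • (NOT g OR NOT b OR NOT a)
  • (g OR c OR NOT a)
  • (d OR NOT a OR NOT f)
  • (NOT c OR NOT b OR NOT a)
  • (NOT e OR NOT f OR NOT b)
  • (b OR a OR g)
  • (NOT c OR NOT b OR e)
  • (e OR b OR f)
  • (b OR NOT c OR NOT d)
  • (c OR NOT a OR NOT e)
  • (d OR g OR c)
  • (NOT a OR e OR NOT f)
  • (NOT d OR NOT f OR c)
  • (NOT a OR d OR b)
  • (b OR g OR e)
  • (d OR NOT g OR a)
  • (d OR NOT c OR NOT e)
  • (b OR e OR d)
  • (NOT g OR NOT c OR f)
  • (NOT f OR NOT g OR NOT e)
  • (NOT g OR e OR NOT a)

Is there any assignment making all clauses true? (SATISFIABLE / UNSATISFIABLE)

Set a = False and propagate.
For the remaining variables, b = True, c = True, d = True, e = True, f = False, g = False works.
Every clause has at least one true literal under this assignment.
So a = False  b = True  c = True  d = True  e = True  f = False  g = False is a satisfying assignment.

SATISFIABLE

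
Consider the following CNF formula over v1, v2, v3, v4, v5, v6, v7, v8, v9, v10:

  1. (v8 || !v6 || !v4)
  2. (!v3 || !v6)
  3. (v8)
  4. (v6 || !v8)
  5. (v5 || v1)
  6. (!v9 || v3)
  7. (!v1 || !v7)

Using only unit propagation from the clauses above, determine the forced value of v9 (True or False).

False

Unit clause (v8) sets v8 = True.
From (v6 || !v8) and v8 = True: v6 = True.
From (!v6 || !v3) and v6 = True: v3 = False.
From (!v9 || v3) and v3 = False: v9 = False.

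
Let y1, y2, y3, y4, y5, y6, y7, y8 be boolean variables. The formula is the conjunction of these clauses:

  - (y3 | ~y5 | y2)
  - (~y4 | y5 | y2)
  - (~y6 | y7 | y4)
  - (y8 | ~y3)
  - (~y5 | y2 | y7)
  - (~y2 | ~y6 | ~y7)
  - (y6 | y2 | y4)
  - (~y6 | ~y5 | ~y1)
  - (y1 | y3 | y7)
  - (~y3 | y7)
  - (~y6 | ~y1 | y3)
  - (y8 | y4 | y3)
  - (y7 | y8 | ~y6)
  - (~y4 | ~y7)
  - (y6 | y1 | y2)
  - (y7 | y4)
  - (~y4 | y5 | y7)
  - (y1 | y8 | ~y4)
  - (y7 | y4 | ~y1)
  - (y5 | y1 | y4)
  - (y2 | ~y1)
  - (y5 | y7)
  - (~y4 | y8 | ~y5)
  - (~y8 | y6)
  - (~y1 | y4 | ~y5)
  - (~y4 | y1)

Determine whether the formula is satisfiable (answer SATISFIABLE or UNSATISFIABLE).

Set y1 = False and propagate.
  then y4 is forced to False.
  then y7 is forced to True.
  then y5 is forced to True.
The remaining clauses are satisfied by y2 = False, y3 = True, y6 = True, y8 = True.
Every clause has at least one true literal under this assignment.
So y1=False, y2=False, y3=True, y4=False, y5=True, y6=True, y7=True, y8=True is a satisfying assignment.

SATISFIABLE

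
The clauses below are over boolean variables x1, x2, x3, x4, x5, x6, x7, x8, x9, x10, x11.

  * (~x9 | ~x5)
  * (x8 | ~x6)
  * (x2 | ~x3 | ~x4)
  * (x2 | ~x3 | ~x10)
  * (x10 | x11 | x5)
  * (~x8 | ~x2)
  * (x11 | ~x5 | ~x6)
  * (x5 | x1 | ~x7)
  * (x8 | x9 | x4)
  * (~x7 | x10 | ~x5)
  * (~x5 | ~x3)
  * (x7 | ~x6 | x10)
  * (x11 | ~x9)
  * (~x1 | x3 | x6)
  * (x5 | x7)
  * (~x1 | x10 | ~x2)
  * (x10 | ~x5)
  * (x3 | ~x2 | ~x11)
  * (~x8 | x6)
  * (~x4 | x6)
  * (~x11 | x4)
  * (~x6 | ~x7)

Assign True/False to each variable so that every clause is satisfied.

x1=T, x2=F, x3=F, x4=T, x5=T, x6=T, x7=F, x8=T, x9=F, x10=T, x11=T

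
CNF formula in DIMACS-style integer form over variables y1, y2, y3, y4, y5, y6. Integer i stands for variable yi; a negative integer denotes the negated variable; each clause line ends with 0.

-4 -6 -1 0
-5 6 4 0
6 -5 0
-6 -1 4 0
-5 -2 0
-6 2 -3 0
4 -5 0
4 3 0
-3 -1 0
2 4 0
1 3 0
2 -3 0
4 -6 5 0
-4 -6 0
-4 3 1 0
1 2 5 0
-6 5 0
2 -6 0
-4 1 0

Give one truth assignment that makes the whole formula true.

y1 = True, y2 = False, y3 = False, y4 = True, y5 = False, y6 = False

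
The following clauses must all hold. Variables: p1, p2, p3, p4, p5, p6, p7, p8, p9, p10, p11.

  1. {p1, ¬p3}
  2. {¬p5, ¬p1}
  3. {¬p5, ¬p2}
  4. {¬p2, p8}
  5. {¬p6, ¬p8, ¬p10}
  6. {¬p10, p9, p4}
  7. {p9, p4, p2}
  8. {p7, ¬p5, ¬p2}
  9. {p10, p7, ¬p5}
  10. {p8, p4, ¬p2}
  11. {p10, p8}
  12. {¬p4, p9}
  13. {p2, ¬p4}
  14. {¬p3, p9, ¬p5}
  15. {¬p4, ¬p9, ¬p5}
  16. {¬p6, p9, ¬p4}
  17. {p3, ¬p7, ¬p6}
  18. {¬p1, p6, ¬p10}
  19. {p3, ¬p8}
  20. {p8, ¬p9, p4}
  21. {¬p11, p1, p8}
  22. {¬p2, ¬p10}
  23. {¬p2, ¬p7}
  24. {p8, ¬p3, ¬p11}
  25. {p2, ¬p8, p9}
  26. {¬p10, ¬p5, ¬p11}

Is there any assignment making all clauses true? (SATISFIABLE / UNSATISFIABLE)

Pure literal: p5 appears only negated; assign p5 = False.
p11 occurs only negated in the remaining clauses — set p11 = False.
Try p1 = True.
Try p2 = False.
  then p4 is forced to False.
  then p9 is forced to True.
  then p8 is forced to True.
  then p3 is forced to True.
Set p6 = True and propagate.
  then p10 is forced to False.
p7 is now unconstrained; take p7 = False.
Every clause has at least one true literal under this assignment.
So p1=T, p2=F, p3=T, p4=F, p5=F, p6=T, p7=F, p8=T, p9=T, p10=F, p11=F is a satisfying assignment.

SATISFIABLE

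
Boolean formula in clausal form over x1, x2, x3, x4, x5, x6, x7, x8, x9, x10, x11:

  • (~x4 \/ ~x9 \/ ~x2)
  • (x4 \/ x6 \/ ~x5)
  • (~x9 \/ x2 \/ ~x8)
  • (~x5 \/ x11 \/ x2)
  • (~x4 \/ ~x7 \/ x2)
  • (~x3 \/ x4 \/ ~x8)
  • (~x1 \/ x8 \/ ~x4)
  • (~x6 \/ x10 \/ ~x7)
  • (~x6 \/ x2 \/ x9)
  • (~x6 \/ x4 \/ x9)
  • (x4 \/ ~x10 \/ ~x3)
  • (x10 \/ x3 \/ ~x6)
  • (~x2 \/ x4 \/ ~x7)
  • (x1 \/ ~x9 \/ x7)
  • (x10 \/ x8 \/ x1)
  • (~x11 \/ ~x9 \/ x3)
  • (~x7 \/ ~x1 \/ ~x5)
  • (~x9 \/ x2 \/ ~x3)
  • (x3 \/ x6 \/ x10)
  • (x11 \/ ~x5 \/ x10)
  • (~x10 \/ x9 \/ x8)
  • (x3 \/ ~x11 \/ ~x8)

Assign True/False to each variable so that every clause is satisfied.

x1=F, x2=T, x3=T, x4=T, x5=F, x6=T, x7=T, x8=T, x9=F, x10=T, x11=F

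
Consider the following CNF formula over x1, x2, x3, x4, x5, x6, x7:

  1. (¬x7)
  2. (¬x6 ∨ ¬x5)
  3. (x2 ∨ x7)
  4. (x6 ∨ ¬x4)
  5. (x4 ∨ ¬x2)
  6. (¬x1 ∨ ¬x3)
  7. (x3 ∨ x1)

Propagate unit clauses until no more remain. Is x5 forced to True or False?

False

(¬x7) is a unit clause: x7 = False.
In (x7 ∨ x2), x7 is now false; x2 must hold, so x2 = True.
From (¬x2 ∨ x4) and x2 = True: x4 = True.
(¬x4 ∨ x6): since x4 = True, the clause reduces to (x6). x6 = True.
From (¬x6 ∨ ¬x5) and x6 = True: x5 = False.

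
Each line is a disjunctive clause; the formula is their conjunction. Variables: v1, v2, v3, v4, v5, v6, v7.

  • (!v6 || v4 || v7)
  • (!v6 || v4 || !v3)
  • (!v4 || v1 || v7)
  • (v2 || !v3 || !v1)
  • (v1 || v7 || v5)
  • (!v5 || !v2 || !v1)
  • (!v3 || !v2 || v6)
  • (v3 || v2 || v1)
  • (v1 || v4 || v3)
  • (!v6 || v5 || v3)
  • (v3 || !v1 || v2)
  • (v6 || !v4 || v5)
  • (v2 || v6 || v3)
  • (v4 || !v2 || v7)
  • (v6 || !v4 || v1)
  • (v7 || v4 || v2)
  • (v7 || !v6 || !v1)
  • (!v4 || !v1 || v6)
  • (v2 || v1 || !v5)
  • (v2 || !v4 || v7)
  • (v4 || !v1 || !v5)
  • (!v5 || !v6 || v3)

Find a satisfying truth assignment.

v1 = False, v2 = True, v3 = True, v4 = True, v5 = True, v6 = True, v7 = True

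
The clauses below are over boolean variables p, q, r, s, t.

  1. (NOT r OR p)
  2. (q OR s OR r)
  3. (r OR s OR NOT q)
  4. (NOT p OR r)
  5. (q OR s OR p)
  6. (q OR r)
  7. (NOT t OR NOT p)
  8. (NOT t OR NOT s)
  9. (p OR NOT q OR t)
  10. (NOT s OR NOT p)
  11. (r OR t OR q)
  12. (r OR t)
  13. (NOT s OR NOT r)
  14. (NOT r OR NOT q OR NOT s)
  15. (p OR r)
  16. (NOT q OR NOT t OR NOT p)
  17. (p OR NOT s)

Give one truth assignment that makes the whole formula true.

p=True, q=False, r=True, s=False, t=False

Check each clause:
  1. (NOT r OR p) — p is true.
  2. (q OR s OR r) — r is true.
  3. (r OR NOT q OR s) — r is true.
  4. (r OR NOT p) — r is true.
  5. (q OR p OR s) — p is true.
  6. (r OR q) — r is true.
  7. (NOT t OR NOT p) — NOT t is true.
  8. (NOT s OR NOT t) — NOT t is true.
  9. (NOT q OR t OR p) — p is true.
  10. (NOT s OR NOT p) — NOT s is true.
  11. (r OR q OR t) — r is true.
  12. (r OR t) — r is true.
  13. (NOT s OR NOT r) — NOT s is true.
  14. (NOT q OR NOT r OR NOT s) — NOT s is true.
  15. (r OR p) — p is true.
  16. (NOT t OR NOT p OR NOT q) — NOT t is true.
  17. (NOT s OR p) — p is true.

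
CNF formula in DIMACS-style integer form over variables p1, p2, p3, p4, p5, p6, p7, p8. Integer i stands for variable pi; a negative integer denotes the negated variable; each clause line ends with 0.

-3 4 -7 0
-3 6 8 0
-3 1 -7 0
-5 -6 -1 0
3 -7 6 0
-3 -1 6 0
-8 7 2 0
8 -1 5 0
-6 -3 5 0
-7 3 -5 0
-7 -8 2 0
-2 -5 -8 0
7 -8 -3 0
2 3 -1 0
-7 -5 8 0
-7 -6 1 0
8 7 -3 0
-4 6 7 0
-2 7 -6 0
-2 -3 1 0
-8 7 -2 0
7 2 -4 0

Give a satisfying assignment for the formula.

p1=False, p2=True, p3=False, p4=False, p5=True, p6=False, p7=False, p8=False

Set p1 = False and propagate.
Try p2 = True.
  then p3 is forced to False.
For the remaining variables, p4 = False, p5 = True, p6 = False, p7 = False, p8 = False works.
Every clause has at least one true literal under this assignment.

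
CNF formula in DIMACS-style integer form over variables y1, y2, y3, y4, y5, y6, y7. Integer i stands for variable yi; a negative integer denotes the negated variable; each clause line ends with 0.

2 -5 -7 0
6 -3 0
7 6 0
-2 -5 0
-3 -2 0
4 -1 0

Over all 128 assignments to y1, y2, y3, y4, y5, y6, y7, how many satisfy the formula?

30

Split on y2, then y3.
  y2=1, y3=1: a clause becomes empty — 0.
  y2=1, y3=0: 9 of the 32 assignments to (y1,y4,y5,y6,y7) work.
  y2=0, y3=1: 9 of the 32 assignments to (y1,y4,y5,y6,y7) work.
  y2=0, y3=0: 12 of the 32 assignments to (y1,y4,y5,y6,y7) work.
Total: 0 + 9 + 9 + 12 = 30.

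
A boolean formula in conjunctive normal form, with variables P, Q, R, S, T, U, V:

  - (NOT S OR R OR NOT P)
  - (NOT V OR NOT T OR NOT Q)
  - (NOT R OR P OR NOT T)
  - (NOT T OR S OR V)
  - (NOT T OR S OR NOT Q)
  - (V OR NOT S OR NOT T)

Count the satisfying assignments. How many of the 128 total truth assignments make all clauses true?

66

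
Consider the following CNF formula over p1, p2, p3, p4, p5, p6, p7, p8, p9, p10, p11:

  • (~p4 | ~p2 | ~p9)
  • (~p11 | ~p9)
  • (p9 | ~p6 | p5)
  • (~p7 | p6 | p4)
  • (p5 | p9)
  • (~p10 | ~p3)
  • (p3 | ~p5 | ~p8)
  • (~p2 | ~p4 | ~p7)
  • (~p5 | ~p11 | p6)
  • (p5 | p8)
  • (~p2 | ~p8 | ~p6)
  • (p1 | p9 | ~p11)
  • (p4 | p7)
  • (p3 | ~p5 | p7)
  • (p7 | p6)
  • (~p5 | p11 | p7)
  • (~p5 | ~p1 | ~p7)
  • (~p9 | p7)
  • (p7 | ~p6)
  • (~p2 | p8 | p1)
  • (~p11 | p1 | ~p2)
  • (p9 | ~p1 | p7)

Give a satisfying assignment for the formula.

Pure literal: p2 appears only negated; assign p2 = False.
p10 occurs only negated in the remaining clauses — set p10 = False.
Branch on p1: take p1 = False.
Try p3 = True.
For the remaining variables, p4 = True, p5 = True, p6 = False, p7 = True, p8 = False, p9 = False, p11 = False works.

p1 = F, p2 = F, p3 = T, p4 = T, p5 = T, p6 = F, p7 = T, p8 = F, p9 = F, p10 = F, p11 = F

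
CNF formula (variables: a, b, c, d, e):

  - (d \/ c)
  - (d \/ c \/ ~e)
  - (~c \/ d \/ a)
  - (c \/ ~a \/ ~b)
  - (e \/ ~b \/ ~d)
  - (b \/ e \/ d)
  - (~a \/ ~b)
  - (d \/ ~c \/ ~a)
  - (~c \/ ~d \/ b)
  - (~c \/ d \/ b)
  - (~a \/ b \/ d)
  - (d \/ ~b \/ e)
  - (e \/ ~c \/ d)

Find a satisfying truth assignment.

a = F, b = T, c = T, d = T, e = T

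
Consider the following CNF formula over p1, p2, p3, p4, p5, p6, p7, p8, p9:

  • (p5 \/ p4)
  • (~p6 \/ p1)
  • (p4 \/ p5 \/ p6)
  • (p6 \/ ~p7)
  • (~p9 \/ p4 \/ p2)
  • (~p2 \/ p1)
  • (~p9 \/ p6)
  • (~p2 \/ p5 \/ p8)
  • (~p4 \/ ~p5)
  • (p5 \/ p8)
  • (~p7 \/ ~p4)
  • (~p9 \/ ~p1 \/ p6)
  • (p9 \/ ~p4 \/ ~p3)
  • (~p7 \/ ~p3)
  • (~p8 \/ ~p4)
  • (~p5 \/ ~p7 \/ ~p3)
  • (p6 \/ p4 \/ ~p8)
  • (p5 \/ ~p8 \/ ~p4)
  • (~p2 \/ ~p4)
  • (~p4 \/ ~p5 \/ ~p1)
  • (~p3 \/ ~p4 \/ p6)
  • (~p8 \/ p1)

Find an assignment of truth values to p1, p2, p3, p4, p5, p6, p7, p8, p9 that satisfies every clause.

p1 = T  p2 = F  p3 = F  p4 = F  p5 = T  p6 = T  p7 = T  p8 = F  p9 = F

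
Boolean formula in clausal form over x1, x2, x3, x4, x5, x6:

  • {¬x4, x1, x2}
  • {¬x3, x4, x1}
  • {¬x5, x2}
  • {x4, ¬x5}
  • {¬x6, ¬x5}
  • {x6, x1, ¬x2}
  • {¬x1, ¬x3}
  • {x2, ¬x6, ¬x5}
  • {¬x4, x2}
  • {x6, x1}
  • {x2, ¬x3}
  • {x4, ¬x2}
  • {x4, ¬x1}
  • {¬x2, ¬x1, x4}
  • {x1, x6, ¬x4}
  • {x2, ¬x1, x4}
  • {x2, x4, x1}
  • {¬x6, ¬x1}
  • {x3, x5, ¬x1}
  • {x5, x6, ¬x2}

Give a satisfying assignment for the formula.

x1 = False, x2 = True, x3 = False, x4 = True, x5 = False, x6 = True

Check each clause:
  1. {x2, ¬x4, x1} — x2 is true.
  2. {x4, x1, ¬x3} — x4 is true.
  3. {¬x5, x2} — x2 is true.
  4. {x4, ¬x5} — ¬x5 is true.
  5. {¬x6, ¬x5} — ¬x5 is true.
  6. {¬x2, x6, x1} — x6 is true.
  7. {¬x3, ¬x1} — ¬x3 is true.
  8. {x2, ¬x5, ¬x6} — x2 is true.
  9. {¬x4, x2} — x2 is true.
  10. {x1, x6} — x6 is true.
  11. {¬x3, x2} — x2 is true.
  12. {x4, ¬x2} — x4 is true.
  13. {¬x1, x4} — x4 is true.
  14. {x4, ¬x1, ¬x2} — x4 is true.
  15. {x1, x6, ¬x4} — x6 is true.
  16. {x2, ¬x1, x4} — x2 is true.
  17. {x4, x2, x1} — x2 is true.
  18. {¬x1, ¬x6} — ¬x1 is true.
  19. {x3, ¬x1, x5} — ¬x1 is true.
  20. {¬x2, x5, x6} — x6 is true.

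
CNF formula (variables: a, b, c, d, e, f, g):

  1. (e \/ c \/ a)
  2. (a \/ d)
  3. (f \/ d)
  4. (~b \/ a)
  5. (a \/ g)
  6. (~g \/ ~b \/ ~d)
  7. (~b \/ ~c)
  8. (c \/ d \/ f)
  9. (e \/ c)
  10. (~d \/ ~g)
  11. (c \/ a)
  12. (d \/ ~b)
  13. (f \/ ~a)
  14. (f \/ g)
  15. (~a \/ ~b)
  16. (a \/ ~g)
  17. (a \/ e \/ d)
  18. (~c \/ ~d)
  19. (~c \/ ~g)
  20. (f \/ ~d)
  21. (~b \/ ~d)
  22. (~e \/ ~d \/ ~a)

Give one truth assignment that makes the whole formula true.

a=1  b=0  c=1  d=0  e=1  f=1  g=0

Check each clause:
  1. (a \/ c \/ e) — a is true.
  2. (d \/ a) — a is true.
  3. (d \/ f) — f is true.
  4. (a \/ ~b) — a is true.
  5. (a \/ g) — a is true.
  6. (~b \/ ~g \/ ~d) — ~g is true.
  7. (~b \/ ~c) — ~b is true.
  8. (c \/ f \/ d) — c is true.
  9. (c \/ e) — c is true.
  10. (~d \/ ~g) — ~g is true.
  11. (a \/ c) — a is true.
  12. (~b \/ d) — ~b is true.
  13. (f \/ ~a) — f is true.
  14. (g \/ f) — f is true.
  15. (~a \/ ~b) — ~b is true.
  16. (a \/ ~g) — a is true.
  17. (a \/ d \/ e) — a is true.
  18. (~d \/ ~c) — ~d is true.
  19. (~c \/ ~g) — ~g is true.
  20. (~d \/ f) — ~d is true.
  21. (~b \/ ~d) — ~d is true.
  22. (~e \/ ~a \/ ~d) — ~d is true.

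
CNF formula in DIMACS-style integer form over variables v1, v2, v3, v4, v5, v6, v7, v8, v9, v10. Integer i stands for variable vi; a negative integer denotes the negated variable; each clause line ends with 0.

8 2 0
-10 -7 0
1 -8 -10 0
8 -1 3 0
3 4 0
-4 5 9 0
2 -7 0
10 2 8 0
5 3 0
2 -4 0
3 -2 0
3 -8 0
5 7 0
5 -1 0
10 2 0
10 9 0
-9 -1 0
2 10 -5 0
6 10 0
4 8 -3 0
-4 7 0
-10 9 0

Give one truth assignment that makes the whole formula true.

v6 occurs only positively in the remaining clauses — set v6 = True.
Try v1 = False.
Branch on v2: take v2 = True.
  then v3 is forced to True.
The remaining clauses are satisfied by v4 = True, v5 = True, v7 = True, v8 = False, v9 = True, v10 = False.

v1=F, v2=T, v3=T, v4=T, v5=T, v6=T, v7=T, v8=F, v9=T, v10=F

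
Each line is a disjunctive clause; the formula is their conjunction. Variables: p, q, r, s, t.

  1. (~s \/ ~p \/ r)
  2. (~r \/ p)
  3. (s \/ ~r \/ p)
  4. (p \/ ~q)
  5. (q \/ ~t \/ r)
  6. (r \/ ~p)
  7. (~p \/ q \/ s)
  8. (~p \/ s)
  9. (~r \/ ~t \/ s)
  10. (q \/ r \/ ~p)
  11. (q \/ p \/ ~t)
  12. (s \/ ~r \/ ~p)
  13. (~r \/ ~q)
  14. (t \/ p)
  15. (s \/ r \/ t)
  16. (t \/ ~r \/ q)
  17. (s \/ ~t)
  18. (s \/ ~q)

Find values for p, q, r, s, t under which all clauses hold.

Branch on p: take p = True.
  then r is forced to True.
  then s is forced to True.
  then q is forced to False.
  then t is forced to True.

p=1, q=0, r=1, s=1, t=1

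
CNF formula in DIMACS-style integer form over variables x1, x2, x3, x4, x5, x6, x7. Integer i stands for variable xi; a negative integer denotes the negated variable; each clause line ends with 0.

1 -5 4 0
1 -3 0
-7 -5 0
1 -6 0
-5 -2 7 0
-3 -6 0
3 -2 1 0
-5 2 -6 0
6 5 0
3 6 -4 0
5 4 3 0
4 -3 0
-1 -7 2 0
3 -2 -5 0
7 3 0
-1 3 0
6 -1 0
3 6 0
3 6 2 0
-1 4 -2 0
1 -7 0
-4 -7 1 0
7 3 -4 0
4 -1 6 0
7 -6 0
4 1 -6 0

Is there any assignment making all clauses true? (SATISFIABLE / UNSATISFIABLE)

x1 = True:
  propagation gives x3=True, x6=False; an empty clause results — contradiction.
x1 = False:
  propagation gives x3=False, x6=False; an empty clause results — contradiction.
Every branch closes, so no satisfying assignment exists.

UNSATISFIABLE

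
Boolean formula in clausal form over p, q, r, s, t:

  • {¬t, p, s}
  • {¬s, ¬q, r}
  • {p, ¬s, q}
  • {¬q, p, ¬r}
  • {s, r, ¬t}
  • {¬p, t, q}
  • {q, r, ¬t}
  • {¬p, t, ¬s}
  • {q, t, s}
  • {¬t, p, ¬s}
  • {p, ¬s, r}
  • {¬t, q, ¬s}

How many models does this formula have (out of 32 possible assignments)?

6

The models are:
  p=0 q=1 r=0 s=0 t=0
  p=1 q=0 r=1 s=0 t=1
  p=1 q=1 r=0 s=0 t=0
  p=1 q=1 r=1 s=0 t=0
  p=1 q=1 r=1 s=0 t=1
  p=1 q=1 r=1 s=1 t=1
Count: 6.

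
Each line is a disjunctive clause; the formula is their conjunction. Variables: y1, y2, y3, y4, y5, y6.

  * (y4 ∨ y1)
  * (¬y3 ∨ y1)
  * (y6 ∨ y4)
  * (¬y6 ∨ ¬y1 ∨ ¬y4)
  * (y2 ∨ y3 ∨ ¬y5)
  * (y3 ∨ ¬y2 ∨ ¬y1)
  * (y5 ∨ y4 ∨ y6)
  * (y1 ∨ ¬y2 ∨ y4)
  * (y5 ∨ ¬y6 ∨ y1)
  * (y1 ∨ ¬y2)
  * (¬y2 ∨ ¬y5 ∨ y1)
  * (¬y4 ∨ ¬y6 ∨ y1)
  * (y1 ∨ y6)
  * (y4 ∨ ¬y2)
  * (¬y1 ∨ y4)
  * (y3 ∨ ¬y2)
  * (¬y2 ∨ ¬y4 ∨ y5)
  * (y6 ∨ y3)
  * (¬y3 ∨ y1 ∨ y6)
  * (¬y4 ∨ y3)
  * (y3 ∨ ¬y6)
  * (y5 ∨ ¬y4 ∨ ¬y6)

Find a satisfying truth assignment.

y1=True, y2=False, y3=True, y4=True, y5=False, y6=False

Check each clause:
  1. (y1 ∨ y4) — y1 is true.
  2. (y1 ∨ ¬y3) — y1 is true.
  3. (y6 ∨ y4) — y4 is true.
  4. (¬y6 ∨ ¬y1 ∨ ¬y4) — ¬y6 is true.
  5. (y2 ∨ y3 ∨ ¬y5) — y3 is true.
  6. (y3 ∨ ¬y1 ∨ ¬y2) — y3 is true.
  7. (y4 ∨ y5 ∨ y6) — y4 is true.
  8. (y4 ∨ y1 ∨ ¬y2) — y1 is true.
  9. (y5 ∨ y1 ∨ ¬y6) — y1 is true.
  10. (¬y2 ∨ y1) — y1 is true.
  11. (y1 ∨ ¬y2 ∨ ¬y5) — y1 is true.
  12. (¬y6 ∨ ¬y4 ∨ y1) — y1 is true.
  13. (y6 ∨ y1) — y1 is true.
  14. (y4 ∨ ¬y2) — y4 is true.
  15. (y4 ∨ ¬y1) — y4 is true.
  16. (¬y2 ∨ y3) — y3 is true.
  17. (¬y2 ∨ y5 ∨ ¬y4) — ¬y2 is true.
  18. (y3 ∨ y6) — y3 is true.
  19. (y6 ∨ y1 ∨ ¬y3) — y1 is true.
  20. (¬y4 ∨ y3) — y3 is true.
  21. (¬y6 ∨ y3) — ¬y6 is true.
  22. (¬y6 ∨ ¬y4 ∨ y5) — ¬y6 is true.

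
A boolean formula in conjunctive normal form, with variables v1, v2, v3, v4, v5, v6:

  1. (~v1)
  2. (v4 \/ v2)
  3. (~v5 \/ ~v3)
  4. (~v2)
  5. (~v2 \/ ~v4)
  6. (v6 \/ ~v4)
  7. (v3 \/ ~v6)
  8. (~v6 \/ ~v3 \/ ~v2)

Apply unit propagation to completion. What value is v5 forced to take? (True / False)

False

(~v1) stands alone — v1 = False.
Unit clause (~v2) sets v2 = False.
From (v2 \/ v4) and v2 = False: v4 = True.
In (v6 \/ ~v4), ~v4 is now false; v6 must hold, so v6 = True.
(~v6 \/ v3): since v6 = True, the clause reduces to (v3). v3 = True.
(~v5 \/ ~v3): since v3 = True, the clause reduces to (~v5). v5 = False.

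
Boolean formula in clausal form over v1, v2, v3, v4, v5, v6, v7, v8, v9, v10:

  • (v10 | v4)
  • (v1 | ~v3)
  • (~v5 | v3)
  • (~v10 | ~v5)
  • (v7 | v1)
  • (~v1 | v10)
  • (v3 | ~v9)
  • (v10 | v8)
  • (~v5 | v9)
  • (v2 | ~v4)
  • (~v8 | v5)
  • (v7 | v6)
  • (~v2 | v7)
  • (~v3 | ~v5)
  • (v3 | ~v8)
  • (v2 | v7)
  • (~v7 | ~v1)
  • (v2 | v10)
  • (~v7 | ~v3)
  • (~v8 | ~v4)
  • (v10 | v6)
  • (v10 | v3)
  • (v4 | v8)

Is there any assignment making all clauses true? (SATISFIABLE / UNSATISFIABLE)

v6 occurs only positively in the remaining clauses — set v6 = True.
Branch on v1: take v1 = False.
  then v3 is forced to False.
  then v5 is forced to False.
  then v7 is forced to True.
  then v9 is forced to False.
  then v8 is forced to False.
  then v10 is forced to True.
  then v4 is forced to True.
  then v2 is forced to True.
Every clause has at least one true literal under this assignment.
So v1 = False, v2 = True, v3 = False, v4 = True, v5 = False, v6 = True, v7 = True, v8 = False, v9 = False, v10 = True is a satisfying assignment.

SATISFIABLE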